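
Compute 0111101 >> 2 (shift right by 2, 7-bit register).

Original: 0111101 (decimal 61)
Shift right by 2 positions
Drop the 2 low bits; fill with zeros on the left
Result: 0001111 (decimal 15)
Equivalent: 61 >> 2 = 61 ÷ 2^2 = 15



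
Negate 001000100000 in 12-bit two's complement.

Original: 001000100000
Step 1 - Invert all bits: 110111011111
Step 2 - Add 1: 110111100000
Verification: 001000100000 + 110111100000 = 1000000000000; discarding the end carry (carry out of the top bit) leaves the 12-bit value 000000000000, as required for x + (-x)



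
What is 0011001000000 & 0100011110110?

AND: 1 only when both bits are 1
  0011001000000
& 0100011110110
---------------
  0000001000000
Decimal: 1600 & 2294 = 64



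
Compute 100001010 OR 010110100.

OR: 1 when either bit is 1
  100001010
| 010110100
-----------
  110111110
Decimal: 266 | 180 = 446



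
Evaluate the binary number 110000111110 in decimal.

Sum of powers of 2 for each 1-bit:
2^1 + 2^2 + 2^3 + 2^4 + 2^5 + 2^10 + 2^11
= 2 + 4 + 8 + 16 + 32 + 1024 + 2048
= 3134



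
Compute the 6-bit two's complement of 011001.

Original: 011001
Step 1 - Invert all bits: 100110
Step 2 - Add 1: 100111
Verification: 011001 + 100111 = 1000000; discarding the end carry (carry out of the top bit) leaves the 6-bit value 000000, as required for x + (-x)



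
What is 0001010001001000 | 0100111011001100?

OR: 1 when either bit is 1
  0001010001001000
| 0100111011001100
------------------
  0101111011001100
Decimal: 5192 | 20172 = 24268



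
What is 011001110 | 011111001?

OR: 1 when either bit is 1
  011001110
| 011111001
-----------
  011111111
Decimal: 206 | 249 = 255



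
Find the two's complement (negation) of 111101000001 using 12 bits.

Original (sign bit 1, negative): 111101000001
Step 1 - Invert all bits: 000010111110
Step 2 - Add 1: 000010111111
Verification: 111101000001 + 000010111111 = 1000000000000; discarding the end carry (carry out of the top bit) leaves the 12-bit value 000000000000, as required for x + (-x)



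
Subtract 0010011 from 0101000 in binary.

Method 1 - Direct subtraction (column by column from the right: bit − bit − borrow-in; if negative, add 2 and borrow 1 from the next column):
borrow: 0101110
        0101000
-       0010011
---------------
        0010101

Method 2 - Add two's complement:
Two's complement of 0010011: invert → 1101100, add 1 → 1101101
  0101000
+ 1101101
---------
 10010101  (end carry out of the top bit = 1)
Discarding the end carry: 0010101
Decimal check:
  0101000 = 32 + 8 = 40
  0010011 = 16 + 2 + 1 = 19
  40 - 19 = 21, and 0010101 = 16 + 4 + 1 = 21 ✓



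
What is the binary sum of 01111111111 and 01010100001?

Add column by column from the right: bit + bit + carry-in; write the sum mod 2, carry 1 when the sum is 2 or 3.
carry:  11111111110
        01111111111
+       01010100001
-------------------
       011010100000
(the carry out of the leftmost column, 0, becomes the leading bit)
Decimal check:
  01111111111 = 512 + 256 + 128 + 64 + 32 + 16 + 8 + 4 + 2 + 1 = 1023
  01010100001 = 512 + 128 + 32 + 1 = 673
  1023 + 673 = 1696, and 011010100000 = 1024 + 512 + 128 + 32 = 1696 ✓



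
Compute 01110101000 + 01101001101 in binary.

Add column by column from the right: bit + bit + carry-in; write the sum mod 2, carry 1 when the sum is 2 or 3.
carry:  11000010000
        01110101000
+       01101001101
-------------------
       011011110101
(the carry out of the leftmost column, 0, becomes the leading bit)
Decimal check:
  01110101000 = 512 + 256 + 128 + 32 + 8 = 936
  01101001101 = 512 + 256 + 64 + 8 + 4 + 1 = 845
  936 + 845 = 1781, and 011011110101 = 1024 + 512 + 128 + 64 + 32 + 16 + 4 + 1 = 1781 ✓



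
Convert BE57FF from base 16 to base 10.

Expand by place value (powers of 16):
Digit values: B = 11, E = 14, F = 15
BE57FF = 11 × 16^5 + 14 × 16^4 + 5 × 16^3 + 7 × 16^2 + 15 × 16^1 + 15 × 16^0
= 11 × 1048576 + 14 × 65536 + 5 × 4096 + 7 × 256 + 15 × 16 + 15 × 1
= 11534336 + 917504 + 20480 + 1792 + 240 + 15
= 12474367



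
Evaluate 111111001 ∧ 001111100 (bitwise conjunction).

AND: 1 only when both bits are 1
  111111001
& 001111100
-----------
  001111000
Decimal: 505 & 124 = 120



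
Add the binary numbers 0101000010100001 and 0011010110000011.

Add column by column from the right: bit + bit + carry-in; write the sum mod 2, carry 1 when the sum is 2 or 3.
carry:  1110001100000110
        0101000010100001
+       0011010110000011
------------------------
       01000011000100100
(the carry out of the leftmost column, 0, becomes the leading bit)
Decimal check:
  0101000010100001 = 16384 + 4096 + 128 + 32 + 1 = 20641
  0011010110000011 = 8192 + 4096 + 1024 + 256 + 128 + 2 + 1 = 13699
  20641 + 13699 = 34340, and 01000011000100100 = 32768 + 1024 + 512 + 32 + 4 = 34340 ✓



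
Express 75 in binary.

Using repeated division by 2:
75 ÷ 2 = 37 remainder 1
37 ÷ 2 = 18 remainder 1
18 ÷ 2 = 9 remainder 0
9 ÷ 2 = 4 remainder 1
4 ÷ 2 = 2 remainder 0
2 ÷ 2 = 1 remainder 0
1 ÷ 2 = 0 remainder 1
Reading remainders bottom to top: 1001011



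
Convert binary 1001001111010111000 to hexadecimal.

Group into 4-bit nibbles from right:
  0100 = 4
  1001 = 9
  1110 = E
  1011 = B
  1000 = 8
Result: 49EB8



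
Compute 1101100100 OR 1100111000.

OR: 1 when either bit is 1
  1101100100
| 1100111000
------------
  1101111100
Decimal: 868 | 824 = 892



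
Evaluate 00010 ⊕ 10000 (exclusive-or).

XOR: 1 when bits differ
  00010
^ 10000
-------
  10010
Decimal: 2 ^ 16 = 18



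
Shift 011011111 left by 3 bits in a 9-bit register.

Original: 011011111 (decimal 223)
Shift left by 3 positions
Append 3 zeros on the right and drop the 3 high bits that overflow the 9-bit width
Result: 011111000 (decimal 248)
Equivalent: 223 << 3 = 223 × 2^3 = 1784, truncated to 9 bits = 248



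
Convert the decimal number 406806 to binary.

Using repeated division by 2:
406806 ÷ 2 = 203403 remainder 0
203403 ÷ 2 = 101701 remainder 1
101701 ÷ 2 = 50850 remainder 1
50850 ÷ 2 = 25425 remainder 0
25425 ÷ 2 = 12712 remainder 1
12712 ÷ 2 = 6356 remainder 0
6356 ÷ 2 = 3178 remainder 0
3178 ÷ 2 = 1589 remainder 0
1589 ÷ 2 = 794 remainder 1
794 ÷ 2 = 397 remainder 0
397 ÷ 2 = 198 remainder 1
198 ÷ 2 = 99 remainder 0
99 ÷ 2 = 49 remainder 1
49 ÷ 2 = 24 remainder 1
24 ÷ 2 = 12 remainder 0
12 ÷ 2 = 6 remainder 0
6 ÷ 2 = 3 remainder 0
3 ÷ 2 = 1 remainder 1
1 ÷ 2 = 0 remainder 1
Reading remainders bottom to top: 1100011010100010110



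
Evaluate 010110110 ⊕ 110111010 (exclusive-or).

XOR: 1 when bits differ
  010110110
^ 110111010
-----------
  100001100
Decimal: 182 ^ 442 = 268



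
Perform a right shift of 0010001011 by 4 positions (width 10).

Original: 0010001011 (decimal 139)
Shift right by 4 positions
Drop the 4 low bits; fill with zeros on the left
Result: 0000001000 (decimal 8)
Equivalent: 139 >> 4 = 139 ÷ 2^4 = 8



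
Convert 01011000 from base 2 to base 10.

Sum of powers of 2 for each 1-bit:
2^3 + 2^4 + 2^6
= 8 + 16 + 64
= 88



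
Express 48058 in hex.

Using repeated division by 16 (digits 10–15 are A–F):
48058 ÷ 16 = 3003 remainder 10 (A)
3003 ÷ 16 = 187 remainder 11 (B)
187 ÷ 16 = 11 remainder 11 (B)
11 ÷ 16 = 0 remainder 11 (B)
Reading remainders bottom to top: BBBA



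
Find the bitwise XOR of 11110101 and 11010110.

XOR: 1 when bits differ
  11110101
^ 11010110
----------
  00100011
Decimal: 245 ^ 214 = 35



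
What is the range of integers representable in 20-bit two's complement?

For 20-bit two's complement:
Minimum: -2^19 = -524288
Maximum: 2^19 - 1 = 524287



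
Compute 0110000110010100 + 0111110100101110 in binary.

Add column by column from the right: bit + bit + carry-in; write the sum mod 2, carry 1 when the sum is 2 or 3.
carry:  1100001001111000
        0110000110010100
+       0111110100101110
------------------------
       01101111011000010
(the carry out of the leftmost column, 0, becomes the leading bit)
Decimal check:
  0110000110010100 = 16384 + 8192 + 256 + 128 + 16 + 4 = 24980
  0111110100101110 = 16384 + 8192 + 4096 + 2048 + 1024 + 256 + 32 + 8 + 4 + 2 = 32046
  24980 + 32046 = 57026, and 01101111011000010 = 32768 + 16384 + 4096 + 2048 + 1024 + 512 + 128 + 64 + 2 = 57026 ✓



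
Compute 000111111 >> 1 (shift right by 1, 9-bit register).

Original: 000111111 (decimal 63)
Shift right by 1 position
Drop the 1 low bit; fill with zero on the left
Result: 000011111 (decimal 31)
Equivalent: 63 >> 1 = 63 ÷ 2^1 = 31



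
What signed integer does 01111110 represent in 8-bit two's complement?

Binary: 01111110
Sign bit: 0 (non-negative)
Read directly as an unsigned value:
01111110 = 64 + 32 + 16 + 8 + 4 + 2 = 126
Value: 126



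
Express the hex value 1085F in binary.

Convert each hex digit to 4 bits:
  1 = 0001
  0 = 0000
  8 = 1000
  5 = 0101
  F = 1111
Concatenate: 00010000100001011111



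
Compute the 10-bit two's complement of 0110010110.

Original: 0110010110
Step 1 - Invert all bits: 1001101001
Step 2 - Add 1: 1001101010
Verification: 0110010110 + 1001101010 = 10000000000; discarding the end carry (carry out of the top bit) leaves the 10-bit value 0000000000, as required for x + (-x)



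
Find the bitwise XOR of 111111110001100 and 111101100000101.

XOR: 1 when bits differ
  111111110001100
^ 111101100000101
-----------------
  000010010001001
Decimal: 32652 ^ 31493 = 1161



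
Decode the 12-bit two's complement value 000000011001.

Binary: 000000011001
Sign bit: 0 (non-negative)
Read directly as an unsigned value:
000000011001 = 16 + 8 + 1 = 25
Value: 25



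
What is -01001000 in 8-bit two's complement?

Original: 01001000
Step 1 - Invert all bits: 10110111
Step 2 - Add 1: 10111000
Verification: 01001000 + 10111000 = 100000000; discarding the end carry (carry out of the top bit) leaves the 8-bit value 00000000, as required for x + (-x)



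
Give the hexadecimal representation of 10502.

Using repeated division by 16 (digits 10–15 are A–F):
10502 ÷ 16 = 656 remainder 6
656 ÷ 16 = 41 remainder 0
41 ÷ 16 = 2 remainder 9
2 ÷ 16 = 0 remainder 2
Reading remainders bottom to top: 2906



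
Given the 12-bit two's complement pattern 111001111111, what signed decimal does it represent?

Binary: 111001111111
Sign bit: 1 (negative)
Invert: 000110000000
Add 1:  000110000001
Magnitude: 000110000001 = 256 + 128 + 1 = 385
Value: -385



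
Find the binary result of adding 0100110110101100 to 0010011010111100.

Add column by column from the right: bit + bit + carry-in; write the sum mod 2, carry 1 when the sum is 2 or 3.
carry:  0001111101111000
        0100110110101100
+       0010011010111100
------------------------
       00111010001101000
(the carry out of the leftmost column, 0, becomes the leading bit)
Decimal check:
  0100110110101100 = 16384 + 2048 + 1024 + 256 + 128 + 32 + 8 + 4 = 19884
  0010011010111100 = 8192 + 1024 + 512 + 128 + 32 + 16 + 8 + 4 = 9916
  19884 + 9916 = 29800, and 00111010001101000 = 16384 + 8192 + 4096 + 1024 + 64 + 32 + 8 = 29800 ✓



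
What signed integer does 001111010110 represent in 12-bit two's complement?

Binary: 001111010110
Sign bit: 0 (non-negative)
Read directly as an unsigned value:
001111010110 = 512 + 256 + 128 + 64 + 16 + 4 + 2 = 982
Value: 982



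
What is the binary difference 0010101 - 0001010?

Method 1 - Direct subtraction (column by column from the right: bit − bit − borrow-in; if negative, add 2 and borrow 1 from the next column):
borrow: 0010100
        0010101
-       0001010
---------------
        0001011

Method 2 - Add two's complement:
Two's complement of 0001010: invert → 1110101, add 1 → 1110110
  0010101
+ 1110110
---------
 10001011  (end carry out of the top bit = 1)
Discarding the end carry: 0001011
Decimal check:
  0010101 = 16 + 4 + 1 = 21
  0001010 = 8 + 2 = 10
  21 - 10 = 11, and 0001011 = 8 + 2 + 1 = 11 ✓



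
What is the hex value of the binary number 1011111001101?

Group into 4-bit nibbles from right:
  0001 = 1
  0111 = 7
  1100 = C
  1101 = D
Result: 17CD



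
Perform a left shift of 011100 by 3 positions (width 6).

Original: 011100 (decimal 28)
Shift left by 3 positions
Append 3 zeros on the right and drop the 3 high bits that overflow the 6-bit width
Result: 100000 (decimal 32)
Equivalent: 28 << 3 = 28 × 2^3 = 224, truncated to 6 bits = 32



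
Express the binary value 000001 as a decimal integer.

Sum of powers of 2 for each 1-bit:
2^0
= 1
= 1



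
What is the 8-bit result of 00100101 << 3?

Original: 00100101 (decimal 37)
Shift left by 3 positions
Append 3 zeros on the right and drop the 3 high bits that overflow the 8-bit width
Result: 00101000 (decimal 40)
Equivalent: 37 << 3 = 37 × 2^3 = 296, truncated to 8 bits = 40



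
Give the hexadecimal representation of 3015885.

Using repeated division by 16 (digits 10–15 are A–F):
3015885 ÷ 16 = 188492 remainder 13 (D)
188492 ÷ 16 = 11780 remainder 12 (C)
11780 ÷ 16 = 736 remainder 4
736 ÷ 16 = 46 remainder 0
46 ÷ 16 = 2 remainder 14 (E)
2 ÷ 16 = 0 remainder 2
Reading remainders bottom to top: 2E04CD



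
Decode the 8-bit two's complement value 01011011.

Binary: 01011011
Sign bit: 0 (non-negative)
Read directly as an unsigned value:
01011011 = 64 + 16 + 8 + 2 + 1 = 91
Value: 91



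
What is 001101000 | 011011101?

OR: 1 when either bit is 1
  001101000
| 011011101
-----------
  011111101
Decimal: 104 | 221 = 253



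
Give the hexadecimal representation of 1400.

Using repeated division by 16 (digits 10–15 are A–F):
1400 ÷ 16 = 87 remainder 8
87 ÷ 16 = 5 remainder 7
5 ÷ 16 = 0 remainder 5
Reading remainders bottom to top: 578



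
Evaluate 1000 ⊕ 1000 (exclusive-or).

XOR: 1 when bits differ
  1000
^ 1000
------
  0000
Decimal: 8 ^ 8 = 0



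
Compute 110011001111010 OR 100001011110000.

OR: 1 when either bit is 1
  110011001111010
| 100001011110000
-----------------
  110011011111010
Decimal: 26234 | 17136 = 26362



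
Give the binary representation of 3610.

Using repeated division by 2:
3610 ÷ 2 = 1805 remainder 0
1805 ÷ 2 = 902 remainder 1
902 ÷ 2 = 451 remainder 0
451 ÷ 2 = 225 remainder 1
225 ÷ 2 = 112 remainder 1
112 ÷ 2 = 56 remainder 0
56 ÷ 2 = 28 remainder 0
28 ÷ 2 = 14 remainder 0
14 ÷ 2 = 7 remainder 0
7 ÷ 2 = 3 remainder 1
3 ÷ 2 = 1 remainder 1
1 ÷ 2 = 0 remainder 1
Reading remainders bottom to top: 111000011010



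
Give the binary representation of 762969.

Using repeated division by 2:
762969 ÷ 2 = 381484 remainder 1
381484 ÷ 2 = 190742 remainder 0
190742 ÷ 2 = 95371 remainder 0
95371 ÷ 2 = 47685 remainder 1
47685 ÷ 2 = 23842 remainder 1
23842 ÷ 2 = 11921 remainder 0
11921 ÷ 2 = 5960 remainder 1
5960 ÷ 2 = 2980 remainder 0
2980 ÷ 2 = 1490 remainder 0
1490 ÷ 2 = 745 remainder 0
745 ÷ 2 = 372 remainder 1
372 ÷ 2 = 186 remainder 0
186 ÷ 2 = 93 remainder 0
93 ÷ 2 = 46 remainder 1
46 ÷ 2 = 23 remainder 0
23 ÷ 2 = 11 remainder 1
11 ÷ 2 = 5 remainder 1
5 ÷ 2 = 2 remainder 1
2 ÷ 2 = 1 remainder 0
1 ÷ 2 = 0 remainder 1
Reading remainders bottom to top: 10111010010001011001



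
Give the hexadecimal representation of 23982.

Using repeated division by 16 (digits 10–15 are A–F):
23982 ÷ 16 = 1498 remainder 14 (E)
1498 ÷ 16 = 93 remainder 10 (A)
93 ÷ 16 = 5 remainder 13 (D)
5 ÷ 16 = 0 remainder 5
Reading remainders bottom to top: 5DAE



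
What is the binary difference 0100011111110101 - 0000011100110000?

Method 1 - Direct subtraction (column by column from the right: bit − bit − borrow-in; if negative, add 2 and borrow 1 from the next column):
borrow: 0000000000000000
        0100011111110101
-       0000011100110000
------------------------
        0100000011000101

Method 2 - Add two's complement:
Two's complement of 0000011100110000: invert → 1111100011001111, add 1 → 1111100011010000
  0100011111110101
+ 1111100011010000
------------------
 10100000011000101  (end carry out of the top bit = 1)
Discarding the end carry: 0100000011000101
Decimal check:
  0100011111110101 = 16384 + 1024 + 512 + 256 + 128 + 64 + 32 + 16 + 4 + 1 = 18421
  0000011100110000 = 1024 + 512 + 256 + 32 + 16 = 1840
  18421 - 1840 = 16581, and 0100000011000101 = 16384 + 128 + 64 + 4 + 1 = 16581 ✓



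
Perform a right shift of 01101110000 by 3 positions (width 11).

Original: 01101110000 (decimal 880)
Shift right by 3 positions
Drop the 3 low bits; fill with zeros on the left
Result: 00001101110 (decimal 110)
Equivalent: 880 >> 3 = 880 ÷ 2^3 = 110



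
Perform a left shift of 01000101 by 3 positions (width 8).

Original: 01000101 (decimal 69)
Shift left by 3 positions
Append 3 zeros on the right and drop the 3 high bits that overflow the 8-bit width
Result: 00101000 (decimal 40)
Equivalent: 69 << 3 = 69 × 2^3 = 552, truncated to 8 bits = 40



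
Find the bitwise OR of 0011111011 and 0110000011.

OR: 1 when either bit is 1
  0011111011
| 0110000011
------------
  0111111011
Decimal: 251 | 387 = 507



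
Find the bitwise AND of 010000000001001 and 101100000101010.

AND: 1 only when both bits are 1
  010000000001001
& 101100000101010
-----------------
  000000000001000
Decimal: 8201 & 22570 = 8



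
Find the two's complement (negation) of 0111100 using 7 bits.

Original: 0111100
Step 1 - Invert all bits: 1000011
Step 2 - Add 1: 1000100
Verification: 0111100 + 1000100 = 10000000; discarding the end carry (carry out of the top bit) leaves the 7-bit value 0000000, as required for x + (-x)



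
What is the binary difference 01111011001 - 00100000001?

Method 1 - Direct subtraction (column by column from the right: bit − bit − borrow-in; if negative, add 2 and borrow 1 from the next column):
borrow: 00000000000
        01111011001
-       00100000001
-------------------
        01011011000

Method 2 - Add two's complement:
Two's complement of 00100000001: invert → 11011111110, add 1 → 11011111111
  01111011001
+ 11011111111
-------------
 101011011000  (end carry out of the top bit = 1)
Discarding the end carry: 01011011000
Decimal check:
  01111011001 = 512 + 256 + 128 + 64 + 16 + 8 + 1 = 985
  00100000001 = 256 + 1 = 257
  985 - 257 = 728, and 01011011000 = 512 + 128 + 64 + 16 + 8 = 728 ✓



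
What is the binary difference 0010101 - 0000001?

Method 1 - Direct subtraction (column by column from the right: bit − bit − borrow-in; if negative, add 2 and borrow 1 from the next column):
borrow: 0000000
        0010101
-       0000001
---------------
        0010100

Method 2 - Add two's complement:
Two's complement of 0000001: invert → 1111110, add 1 → 1111111
  0010101
+ 1111111
---------
 10010100  (end carry out of the top bit = 1)
Discarding the end carry: 0010100
Decimal check:
  0010101 = 16 + 4 + 1 = 21
  0000001 = 1
  21 - 1 = 20, and 0010100 = 16 + 4 = 20 ✓



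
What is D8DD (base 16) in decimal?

Expand by place value (powers of 16):
Digit values: D = 13
D8DD = 13 × 16^3 + 8 × 16^2 + 13 × 16^1 + 13 × 16^0
= 13 × 4096 + 8 × 256 + 13 × 16 + 13 × 1
= 53248 + 2048 + 208 + 13
= 55517



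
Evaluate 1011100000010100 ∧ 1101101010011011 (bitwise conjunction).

AND: 1 only when both bits are 1
  1011100000010100
& 1101101010011011
------------------
  1001100000010000
Decimal: 47124 & 55963 = 38928



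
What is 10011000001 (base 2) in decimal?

Sum of powers of 2 for each 1-bit:
2^0 + 2^6 + 2^7 + 2^10
= 1 + 64 + 128 + 1024
= 1217



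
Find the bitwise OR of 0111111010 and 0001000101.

OR: 1 when either bit is 1
  0111111010
| 0001000101
------------
  0111111111
Decimal: 506 | 69 = 511



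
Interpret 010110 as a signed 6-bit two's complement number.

Binary: 010110
Sign bit: 0 (non-negative)
Read directly as an unsigned value:
010110 = 16 + 4 + 2 = 22
Value: 22



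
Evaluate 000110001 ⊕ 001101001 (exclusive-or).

XOR: 1 when bits differ
  000110001
^ 001101001
-----------
  001011000
Decimal: 49 ^ 105 = 88



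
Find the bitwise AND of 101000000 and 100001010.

AND: 1 only when both bits are 1
  101000000
& 100001010
-----------
  100000000
Decimal: 320 & 266 = 256



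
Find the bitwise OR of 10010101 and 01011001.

OR: 1 when either bit is 1
  10010101
| 01011001
----------
  11011101
Decimal: 149 | 89 = 221



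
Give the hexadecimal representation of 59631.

Using repeated division by 16 (digits 10–15 are A–F):
59631 ÷ 16 = 3726 remainder 15 (F)
3726 ÷ 16 = 232 remainder 14 (E)
232 ÷ 16 = 14 remainder 8
14 ÷ 16 = 0 remainder 14 (E)
Reading remainders bottom to top: E8EF



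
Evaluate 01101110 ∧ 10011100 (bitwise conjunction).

AND: 1 only when both bits are 1
  01101110
& 10011100
----------
  00001100
Decimal: 110 & 156 = 12



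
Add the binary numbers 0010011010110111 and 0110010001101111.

Add column by column from the right: bit + bit + carry-in; write the sum mod 2, carry 1 when the sum is 2 or 3.
carry:  1100100111111110
        0010011010110111
+       0110010001101111
------------------------
       01000101100100110
(the carry out of the leftmost column, 0, becomes the leading bit)
Decimal check:
  0010011010110111 = 8192 + 1024 + 512 + 128 + 32 + 16 + 4 + 2 + 1 = 9911
  0110010001101111 = 16384 + 8192 + 1024 + 64 + 32 + 8 + 4 + 2 + 1 = 25711
  9911 + 25711 = 35622, and 01000101100100110 = 32768 + 2048 + 512 + 256 + 32 + 4 + 2 = 35622 ✓



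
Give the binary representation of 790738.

Using repeated division by 2:
790738 ÷ 2 = 395369 remainder 0
395369 ÷ 2 = 197684 remainder 1
197684 ÷ 2 = 98842 remainder 0
98842 ÷ 2 = 49421 remainder 0
49421 ÷ 2 = 24710 remainder 1
24710 ÷ 2 = 12355 remainder 0
12355 ÷ 2 = 6177 remainder 1
6177 ÷ 2 = 3088 remainder 1
3088 ÷ 2 = 1544 remainder 0
1544 ÷ 2 = 772 remainder 0
772 ÷ 2 = 386 remainder 0
386 ÷ 2 = 193 remainder 0
193 ÷ 2 = 96 remainder 1
96 ÷ 2 = 48 remainder 0
48 ÷ 2 = 24 remainder 0
24 ÷ 2 = 12 remainder 0
12 ÷ 2 = 6 remainder 0
6 ÷ 2 = 3 remainder 0
3 ÷ 2 = 1 remainder 1
1 ÷ 2 = 0 remainder 1
Reading remainders bottom to top: 11000001000011010010



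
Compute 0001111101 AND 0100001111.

AND: 1 only when both bits are 1
  0001111101
& 0100001111
------------
  0000001101
Decimal: 125 & 271 = 13



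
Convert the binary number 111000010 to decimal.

Sum of powers of 2 for each 1-bit:
2^1 + 2^6 + 2^7 + 2^8
= 2 + 64 + 128 + 256
= 450



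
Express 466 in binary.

Using repeated division by 2:
466 ÷ 2 = 233 remainder 0
233 ÷ 2 = 116 remainder 1
116 ÷ 2 = 58 remainder 0
58 ÷ 2 = 29 remainder 0
29 ÷ 2 = 14 remainder 1
14 ÷ 2 = 7 remainder 0
7 ÷ 2 = 3 remainder 1
3 ÷ 2 = 1 remainder 1
1 ÷ 2 = 0 remainder 1
Reading remainders bottom to top: 111010010



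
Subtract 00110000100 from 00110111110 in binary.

Method 1 - Direct subtraction (column by column from the right: bit − bit − borrow-in; if negative, add 2 and borrow 1 from the next column):
borrow: 00000000000
        00110111110
-       00110000100
-------------------
        00000111010

Method 2 - Add two's complement:
Two's complement of 00110000100: invert → 11001111011, add 1 → 11001111100
  00110111110
+ 11001111100
-------------
 100000111010  (end carry out of the top bit = 1)
Discarding the end carry: 00000111010
Decimal check:
  00110111110 = 256 + 128 + 32 + 16 + 8 + 4 + 2 = 446
  00110000100 = 256 + 128 + 4 = 388
  446 - 388 = 58, and 00000111010 = 32 + 16 + 8 + 2 = 58 ✓



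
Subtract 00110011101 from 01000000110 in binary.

Method 1 - Direct subtraction (column by column from the right: bit − bit − borrow-in; if negative, add 2 and borrow 1 from the next column):
borrow: 01111110010
        01000000110
-       00110011101
-------------------
        00001101001

Method 2 - Add two's complement:
Two's complement of 00110011101: invert → 11001100010, add 1 → 11001100011
  01000000110
+ 11001100011
-------------
 100001101001  (end carry out of the top bit = 1)
Discarding the end carry: 00001101001
Decimal check:
  01000000110 = 512 + 4 + 2 = 518
  00110011101 = 256 + 128 + 16 + 8 + 4 + 1 = 413
  518 - 413 = 105, and 00001101001 = 64 + 32 + 8 + 1 = 105 ✓



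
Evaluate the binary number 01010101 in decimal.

Sum of powers of 2 for each 1-bit:
2^0 + 2^2 + 2^4 + 2^6
= 1 + 4 + 16 + 64
= 85



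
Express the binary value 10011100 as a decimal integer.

Sum of powers of 2 for each 1-bit:
2^2 + 2^3 + 2^4 + 2^7
= 4 + 8 + 16 + 128
= 156



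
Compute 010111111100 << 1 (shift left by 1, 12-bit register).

Original: 010111111100 (decimal 1532)
Shift left by 1 position
Append 1 zero on the right
Result: 101111111000 (decimal 3064)
Equivalent: 1532 << 1 = 1532 × 2^1 = 3064



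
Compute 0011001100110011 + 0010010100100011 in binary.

Add column by column from the right: bit + bit + carry-in; write the sum mod 2, carry 1 when the sum is 2 or 3.
carry:  0100111001000110
        0011001100110011
+       0010010100100011
------------------------
       00101100001010110
(the carry out of the leftmost column, 0, becomes the leading bit)
Decimal check:
  0011001100110011 = 8192 + 4096 + 512 + 256 + 32 + 16 + 2 + 1 = 13107
  0010010100100011 = 8192 + 1024 + 256 + 32 + 2 + 1 = 9507
  13107 + 9507 = 22614, and 00101100001010110 = 16384 + 4096 + 2048 + 64 + 16 + 4 + 2 = 22614 ✓



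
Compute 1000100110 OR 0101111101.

OR: 1 when either bit is 1
  1000100110
| 0101111101
------------
  1101111111
Decimal: 550 | 381 = 895



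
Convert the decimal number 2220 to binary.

Using repeated division by 2:
2220 ÷ 2 = 1110 remainder 0
1110 ÷ 2 = 555 remainder 0
555 ÷ 2 = 277 remainder 1
277 ÷ 2 = 138 remainder 1
138 ÷ 2 = 69 remainder 0
69 ÷ 2 = 34 remainder 1
34 ÷ 2 = 17 remainder 0
17 ÷ 2 = 8 remainder 1
8 ÷ 2 = 4 remainder 0
4 ÷ 2 = 2 remainder 0
2 ÷ 2 = 1 remainder 0
1 ÷ 2 = 0 remainder 1
Reading remainders bottom to top: 100010101100



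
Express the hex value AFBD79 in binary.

Convert each hex digit to 4 bits:
  A = 1010
  F = 1111
  B = 1011
  D = 1101
  7 = 0111
  9 = 1001
Concatenate: 101011111011110101111001



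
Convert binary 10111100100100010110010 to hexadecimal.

Group into 4-bit nibbles from right:
  0101 = 5
  1110 = E
  0100 = 4
  1000 = 8
  1011 = B
  0010 = 2
Result: 5E48B2



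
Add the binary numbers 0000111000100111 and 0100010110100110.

Add column by column from the right: bit + bit + carry-in; write the sum mod 2, carry 1 when the sum is 2 or 3.
carry:  0001100001001100
        0000111000100111
+       0100010110100110
------------------------
       00101001111001101
(the carry out of the leftmost column, 0, becomes the leading bit)
Decimal check:
  0000111000100111 = 2048 + 1024 + 512 + 32 + 4 + 2 + 1 = 3623
  0100010110100110 = 16384 + 1024 + 256 + 128 + 32 + 4 + 2 = 17830
  3623 + 17830 = 21453, and 00101001111001101 = 16384 + 4096 + 512 + 256 + 128 + 64 + 8 + 4 + 1 = 21453 ✓



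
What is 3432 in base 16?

Using repeated division by 16 (digits 10–15 are A–F):
3432 ÷ 16 = 214 remainder 8
214 ÷ 16 = 13 remainder 6
13 ÷ 16 = 0 remainder 13 (D)
Reading remainders bottom to top: D68



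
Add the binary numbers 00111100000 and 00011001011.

Add column by column from the right: bit + bit + carry-in; write the sum mod 2, carry 1 when the sum is 2 or 3.
carry:  01110000000
        00111100000
+       00011001011
-------------------
       001010101011
(the carry out of the leftmost column, 0, becomes the leading bit)
Decimal check:
  00111100000 = 256 + 128 + 64 + 32 = 480
  00011001011 = 128 + 64 + 8 + 2 + 1 = 203
  480 + 203 = 683, and 001010101011 = 512 + 128 + 32 + 8 + 2 + 1 = 683 ✓



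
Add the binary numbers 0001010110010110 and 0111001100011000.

Add column by column from the right: bit + bit + carry-in; write the sum mod 2, carry 1 when the sum is 2 or 3.
carry:  1110111000100000
        0001010110010110
+       0111001100011000
------------------------
       01000100010101110
(the carry out of the leftmost column, 0, becomes the leading bit)
Decimal check:
  0001010110010110 = 4096 + 1024 + 256 + 128 + 16 + 4 + 2 = 5526
  0111001100011000 = 16384 + 8192 + 4096 + 512 + 256 + 16 + 8 = 29464
  5526 + 29464 = 34990, and 01000100010101110 = 32768 + 2048 + 128 + 32 + 8 + 4 + 2 = 34990 ✓



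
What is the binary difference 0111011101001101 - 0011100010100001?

Method 1 - Direct subtraction (column by column from the right: bit − bit − borrow-in; if negative, add 2 and borrow 1 from the next column):
borrow: 0111000101000000
        0111011101001101
-       0011100010100001
------------------------
        0011111010101100

Method 2 - Add two's complement:
Two's complement of 0011100010100001: invert → 1100011101011110, add 1 → 1100011101011111
  0111011101001101
+ 1100011101011111
------------------
 10011111010101100  (end carry out of the top bit = 1)
Discarding the end carry: 0011111010101100
Decimal check:
  0111011101001101 = 16384 + 8192 + 4096 + 1024 + 512 + 256 + 64 + 8 + 4 + 1 = 30541
  0011100010100001 = 8192 + 4096 + 2048 + 128 + 32 + 1 = 14497
  30541 - 14497 = 16044, and 0011111010101100 = 8192 + 4096 + 2048 + 1024 + 512 + 128 + 32 + 8 + 4 = 16044 ✓



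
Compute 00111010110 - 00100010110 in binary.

Method 1 - Direct subtraction (column by column from the right: bit − bit − borrow-in; if negative, add 2 and borrow 1 from the next column):
borrow: 00000000000
        00111010110
-       00100010110
-------------------
        00011000000

Method 2 - Add two's complement:
Two's complement of 00100010110: invert → 11011101001, add 1 → 11011101010
  00111010110
+ 11011101010
-------------
 100011000000  (end carry out of the top bit = 1)
Discarding the end carry: 00011000000
Decimal check:
  00111010110 = 256 + 128 + 64 + 16 + 4 + 2 = 470
  00100010110 = 256 + 16 + 4 + 2 = 278
  470 - 278 = 192, and 00011000000 = 128 + 64 = 192 ✓



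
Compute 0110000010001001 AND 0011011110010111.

AND: 1 only when both bits are 1
  0110000010001001
& 0011011110010111
------------------
  0010000010000001
Decimal: 24713 & 14231 = 8321



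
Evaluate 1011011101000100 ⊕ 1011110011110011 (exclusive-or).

XOR: 1 when bits differ
  1011011101000100
^ 1011110011110011
------------------
  0000101110110111
Decimal: 46916 ^ 48371 = 2999



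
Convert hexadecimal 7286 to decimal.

Expand by place value (powers of 16):
7286 = 7 × 16^3 + 2 × 16^2 + 8 × 16^1 + 6 × 16^0
= 7 × 4096 + 2 × 256 + 8 × 16 + 6 × 1
= 28672 + 512 + 128 + 6
= 29318



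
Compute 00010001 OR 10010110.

OR: 1 when either bit is 1
  00010001
| 10010110
----------
  10010111
Decimal: 17 | 150 = 151



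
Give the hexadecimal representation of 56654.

Using repeated division by 16 (digits 10–15 are A–F):
56654 ÷ 16 = 3540 remainder 14 (E)
3540 ÷ 16 = 221 remainder 4
221 ÷ 16 = 13 remainder 13 (D)
13 ÷ 16 = 0 remainder 13 (D)
Reading remainders bottom to top: DD4E



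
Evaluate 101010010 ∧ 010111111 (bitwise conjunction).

AND: 1 only when both bits are 1
  101010010
& 010111111
-----------
  000010010
Decimal: 338 & 191 = 18



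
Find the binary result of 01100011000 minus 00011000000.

Method 1 - Direct subtraction (column by column from the right: bit − bit − borrow-in; if negative, add 2 and borrow 1 from the next column):
borrow: 00110000000
        01100011000
-       00011000000
-------------------
        01001011000

Method 2 - Add two's complement:
Two's complement of 00011000000: invert → 11100111111, add 1 → 11101000000
  01100011000
+ 11101000000
-------------
 101001011000  (end carry out of the top bit = 1)
Discarding the end carry: 01001011000
Decimal check:
  01100011000 = 512 + 256 + 16 + 8 = 792
  00011000000 = 128 + 64 = 192
  792 - 192 = 600, and 01001011000 = 512 + 64 + 16 + 8 = 600 ✓



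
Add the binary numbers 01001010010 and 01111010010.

Add column by column from the right: bit + bit + carry-in; write the sum mod 2, carry 1 when the sum is 2 or 3.
carry:  11110100100
        01001010010
+       01111010010
-------------------
       011000100100
(the carry out of the leftmost column, 0, becomes the leading bit)
Decimal check:
  01001010010 = 512 + 64 + 16 + 2 = 594
  01111010010 = 512 + 256 + 128 + 64 + 16 + 2 = 978
  594 + 978 = 1572, and 011000100100 = 1024 + 512 + 32 + 4 = 1572 ✓



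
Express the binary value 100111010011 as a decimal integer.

Sum of powers of 2 for each 1-bit:
2^0 + 2^1 + 2^4 + 2^6 + 2^7 + 2^8 + 2^11
= 1 + 2 + 16 + 64 + 128 + 256 + 2048
= 2515



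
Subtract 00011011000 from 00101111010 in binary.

Method 1 - Direct subtraction (column by column from the right: bit − bit − borrow-in; if negative, add 2 and borrow 1 from the next column):
borrow: 00100000000
        00101111010
-       00011011000
-------------------
        00010100010

Method 2 - Add two's complement:
Two's complement of 00011011000: invert → 11100100111, add 1 → 11100101000
  00101111010
+ 11100101000
-------------
 100010100010  (end carry out of the top bit = 1)
Discarding the end carry: 00010100010
Decimal check:
  00101111010 = 256 + 64 + 32 + 16 + 8 + 2 = 378
  00011011000 = 128 + 64 + 16 + 8 = 216
  378 - 216 = 162, and 00010100010 = 128 + 32 + 2 = 162 ✓



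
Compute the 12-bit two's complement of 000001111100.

Original: 000001111100
Step 1 - Invert all bits: 111110000011
Step 2 - Add 1: 111110000100
Verification: 000001111100 + 111110000100 = 1000000000000; discarding the end carry (carry out of the top bit) leaves the 12-bit value 000000000000, as required for x + (-x)



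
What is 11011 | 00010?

OR: 1 when either bit is 1
  11011
| 00010
-------
  11011
Decimal: 27 | 2 = 27



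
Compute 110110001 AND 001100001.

AND: 1 only when both bits are 1
  110110001
& 001100001
-----------
  000100001
Decimal: 433 & 97 = 33



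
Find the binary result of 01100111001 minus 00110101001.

Method 1 - Direct subtraction (column by column from the right: bit − bit − borrow-in; if negative, add 2 and borrow 1 from the next column):
borrow: 01100000000
        01100111001
-       00110101001
-------------------
        00110010000

Method 2 - Add two's complement:
Two's complement of 00110101001: invert → 11001010110, add 1 → 11001010111
  01100111001
+ 11001010111
-------------
 100110010000  (end carry out of the top bit = 1)
Discarding the end carry: 00110010000
Decimal check:
  01100111001 = 512 + 256 + 32 + 16 + 8 + 1 = 825
  00110101001 = 256 + 128 + 32 + 8 + 1 = 425
  825 - 425 = 400, and 00110010000 = 256 + 128 + 16 = 400 ✓



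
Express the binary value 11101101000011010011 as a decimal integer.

Sum of powers of 2 for each 1-bit:
2^0 + 2^1 + 2^4 + 2^6 + 2^7 + 2^12 + 2^14 + 2^15 + 2^17 + 2^18 + 2^19
= 1 + 2 + 16 + 64 + 128 + 4096 + 16384 + 32768 + 131072 + 262144 + 524288
= 970963



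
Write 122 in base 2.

Using repeated division by 2:
122 ÷ 2 = 61 remainder 0
61 ÷ 2 = 30 remainder 1
30 ÷ 2 = 15 remainder 0
15 ÷ 2 = 7 remainder 1
7 ÷ 2 = 3 remainder 1
3 ÷ 2 = 1 remainder 1
1 ÷ 2 = 0 remainder 1
Reading remainders bottom to top: 1111010



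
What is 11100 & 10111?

AND: 1 only when both bits are 1
  11100
& 10111
-------
  10100
Decimal: 28 & 23 = 20



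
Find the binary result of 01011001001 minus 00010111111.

Method 1 - Direct subtraction (column by column from the right: bit − bit − borrow-in; if negative, add 2 and borrow 1 from the next column):
borrow: 00001111100
        01011001001
-       00010111111
-------------------
        01000001010

Method 2 - Add two's complement:
Two's complement of 00010111111: invert → 11101000000, add 1 → 11101000001
  01011001001
+ 11101000001
-------------
 101000001010  (end carry out of the top bit = 1)
Discarding the end carry: 01000001010
Decimal check:
  01011001001 = 512 + 128 + 64 + 8 + 1 = 713
  00010111111 = 128 + 32 + 16 + 8 + 4 + 2 + 1 = 191
  713 - 191 = 522, and 01000001010 = 512 + 8 + 2 = 522 ✓



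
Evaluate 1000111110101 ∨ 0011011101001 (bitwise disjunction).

OR: 1 when either bit is 1
  1000111110101
| 0011011101001
---------------
  1011111111101
Decimal: 4597 | 1769 = 6141



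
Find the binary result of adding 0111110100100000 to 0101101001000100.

Add column by column from the right: bit + bit + carry-in; write the sum mod 2, carry 1 when the sum is 2 or 3.
carry:  1111000000000000
        0111110100100000
+       0101101001000100
------------------------
       01101011101100100
(the carry out of the leftmost column, 0, becomes the leading bit)
Decimal check:
  0111110100100000 = 16384 + 8192 + 4096 + 2048 + 1024 + 256 + 32 = 32032
  0101101001000100 = 16384 + 4096 + 2048 + 512 + 64 + 4 = 23108
  32032 + 23108 = 55140, and 01101011101100100 = 32768 + 16384 + 4096 + 1024 + 512 + 256 + 64 + 32 + 4 = 55140 ✓



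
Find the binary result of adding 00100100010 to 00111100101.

Add column by column from the right: bit + bit + carry-in; write the sum mod 2, carry 1 when the sum is 2 or 3.
carry:  01111000000
        00100100010
+       00111100101
-------------------
       001100000111
(the carry out of the leftmost column, 0, becomes the leading bit)
Decimal check:
  00100100010 = 256 + 32 + 2 = 290
  00111100101 = 256 + 128 + 64 + 32 + 4 + 1 = 485
  290 + 485 = 775, and 001100000111 = 512 + 256 + 4 + 2 + 1 = 775 ✓



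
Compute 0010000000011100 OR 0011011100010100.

OR: 1 when either bit is 1
  0010000000011100
| 0011011100010100
------------------
  0011011100011100
Decimal: 8220 | 14100 = 14108



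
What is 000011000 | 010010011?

OR: 1 when either bit is 1
  000011000
| 010010011
-----------
  010011011
Decimal: 24 | 147 = 155



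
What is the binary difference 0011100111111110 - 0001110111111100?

Method 1 - Direct subtraction (column by column from the right: bit − bit − borrow-in; if negative, add 2 and borrow 1 from the next column):
borrow: 0011100000000000
        0011100111111110
-       0001110111111100
------------------------
        0001110000000010

Method 2 - Add two's complement:
Two's complement of 0001110111111100: invert → 1110001000000011, add 1 → 1110001000000100
  0011100111111110
+ 1110001000000100
------------------
 10001110000000010  (end carry out of the top bit = 1)
Discarding the end carry: 0001110000000010
Decimal check:
  0011100111111110 = 8192 + 4096 + 2048 + 256 + 128 + 64 + 32 + 16 + 8 + 4 + 2 = 14846
  0001110111111100 = 4096 + 2048 + 1024 + 256 + 128 + 64 + 32 + 16 + 8 + 4 = 7676
  14846 - 7676 = 7170, and 0001110000000010 = 4096 + 2048 + 1024 + 2 = 7170 ✓



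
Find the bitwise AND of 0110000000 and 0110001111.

AND: 1 only when both bits are 1
  0110000000
& 0110001111
------------
  0110000000
Decimal: 384 & 399 = 384



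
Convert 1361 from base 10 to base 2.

Using repeated division by 2:
1361 ÷ 2 = 680 remainder 1
680 ÷ 2 = 340 remainder 0
340 ÷ 2 = 170 remainder 0
170 ÷ 2 = 85 remainder 0
85 ÷ 2 = 42 remainder 1
42 ÷ 2 = 21 remainder 0
21 ÷ 2 = 10 remainder 1
10 ÷ 2 = 5 remainder 0
5 ÷ 2 = 2 remainder 1
2 ÷ 2 = 1 remainder 0
1 ÷ 2 = 0 remainder 1
Reading remainders bottom to top: 10101010001



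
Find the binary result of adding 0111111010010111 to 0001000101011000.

Add column by column from the right: bit + bit + carry-in; write the sum mod 2, carry 1 when the sum is 2 or 3.
carry:  1110000000100000
        0111111010010111
+       0001000101011000
------------------------
       01000111111101111
(the carry out of the leftmost column, 0, becomes the leading bit)
Decimal check:
  0111111010010111 = 16384 + 8192 + 4096 + 2048 + 1024 + 512 + 128 + 16 + 4 + 2 + 1 = 32407
  0001000101011000 = 4096 + 256 + 64 + 16 + 8 = 4440
  32407 + 4440 = 36847, and 01000111111101111 = 32768 + 2048 + 1024 + 512 + 256 + 128 + 64 + 32 + 8 + 4 + 2 + 1 = 36847 ✓



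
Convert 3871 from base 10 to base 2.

Using repeated division by 2:
3871 ÷ 2 = 1935 remainder 1
1935 ÷ 2 = 967 remainder 1
967 ÷ 2 = 483 remainder 1
483 ÷ 2 = 241 remainder 1
241 ÷ 2 = 120 remainder 1
120 ÷ 2 = 60 remainder 0
60 ÷ 2 = 30 remainder 0
30 ÷ 2 = 15 remainder 0
15 ÷ 2 = 7 remainder 1
7 ÷ 2 = 3 remainder 1
3 ÷ 2 = 1 remainder 1
1 ÷ 2 = 0 remainder 1
Reading remainders bottom to top: 111100011111

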